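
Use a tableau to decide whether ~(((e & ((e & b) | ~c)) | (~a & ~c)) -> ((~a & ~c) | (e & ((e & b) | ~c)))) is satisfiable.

Unsatisfiable

Initial set: {~(((e & ((e & b) | ~c)) | (~a & ~c)) -> ((~a & ~c) | (e & ((e & b) | ~c))))}.
~(((e & ((e & b) | ~c)) | (~a & ~c)) -> ((~a & ~c) | (e & ((e & b) | ~c)))): α-rule — add ((e & ((e & b) | ~c)) | (~a & ~c)), ~((~a & ~c) | (e & ((e & b) | ~c))).
~((~a & ~c) | (e & ((e & b) | ~c))): α-rule — add ~(~a & ~c), ~(e & ((e & b) | ~c)).
((e & ((e & b) | ~c)) | (~a & ~c)): β-rule — branch into (e & ((e & b) | ~c))  //  (~a & ~c).
  branch 1 (add (e & ((e & b) | ~c))):
    (e & ((e & b) | ~c)): α-rule — add e, ((e & b) | ~c).
    ~(~a & ~c): β-rule — branch into ~~a  //  ~~c.
      branch 1.1 (add ~~a):
        ~(e & ((e & b) | ~c)): β-rule — branch into ~e  //  ~((e & b) | ~c).
          branch 1.1.1 (add ~e):
            × closes — contains both e and ~e.
          branch 1.1.2 (add ~((e & b) | ~c)):
            ~((e & b) | ~c): α-rule — add ~(e & b), ~~c.
            ((e & b) | ~c): β-rule — branch into (e & b)  //  ~c.
              branch 1.1.2.1 (add (e & b)):
                (e & b): α-rule — add e, b.
                ~(e & b): β-rule — branch into ~e  //  ~b.
                  branch 1.1.2.1.1 (add ~e):
                    × closes — contains both e and ~e.
                  branch 1.1.2.1.2 (add ~b):
                    × closes — contains both b and ~b.
              branch 1.1.2.2 (add ~c):
                × closes — contains both c and ~c.
      branch 1.2 (add ~~c):
        ~(e & ((e & b) | ~c)): β-rule — branch into ~e  //  ~((e & b) | ~c).
          branch 1.2.1 (add ~e):
            × closes — contains both e and ~e.
          branch 1.2.2 (add ~((e & b) | ~c)):
            ~((e & b) | ~c): α-rule — add ~(e & b), ~~c.
            ((e & b) | ~c): β-rule — branch into (e & b)  //  ~c.
              branch 1.2.2.1 (add (e & b)):
                (e & b): α-rule — add e, b.
                ~(e & b): β-rule — branch into ~e  //  ~b.
                  branch 1.2.2.1.1 (add ~e):
                    × closes — contains both e and ~e.
                  branch 1.2.2.1.2 (add ~b):
                    × closes — contains both b and ~b.
              branch 1.2.2.2 (add ~c):
                × closes — contains both c and ~c.
  branch 2 (add (~a & ~c)):
    (~a & ~c): α-rule — add ~a, ~c.
    ~(~a & ~c): β-rule — branch into ~~a  //  ~~c.
      branch 2.1 (add ~~a):
        × closes — contains both a and ~a.
      branch 2.2 (add ~~c):
        × closes — contains both c and ~c.
All 10 branches close.
Every branch closed; the formula is unsatisfiable.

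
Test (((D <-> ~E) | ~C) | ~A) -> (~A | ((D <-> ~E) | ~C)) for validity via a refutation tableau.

Assume the negation and expand:
Initial set: {F ((((D <-> ~E) | ~C) | ~A) -> (~A | ((D <-> ~E) | ~C)))}.
F ((((D <-> ~E) | ~C) | ~A) -> (~A | ((D <-> ~E) | ~C))): α-rule — add T (((D <-> ~E) | ~C) | ~A), F (~A | ((D <-> ~E) | ~C)).
F (~A | ((D <-> ~E) | ~C)): α-rule — add F ~A, F ((D <-> ~E) | ~C).
F ((D <-> ~E) | ~C): α-rule — add F (D <-> ~E), F ~C.
T (((D <-> ~E) | ~C) | ~A): β-rule — branch into T ((D <-> ~E) | ~C)  //  T ~A.
  branch 1 (add T ((D <-> ~E) | ~C)):
    F (D <-> ~E): β-rule — branch into T D, F ~E  //  F D, T ~E.
      branch 1.1 (add T D, F ~E):
        T ((D <-> ~E) | ~C): β-rule — branch into T (D <-> ~E)  //  T ~C.
          branch 1.1.1 (add T (D <-> ~E)):
            T (D <-> ~E): β-rule — branch into T D, T ~E  //  F D, F ~E.
              branch 1.1.1.1 (add T D, T ~E):
                × closes — contains both E and ~E.
              branch 1.1.1.2 (add F D, F ~E):
                × closes — contains both D and ~D.
          branch 1.1.2 (add T ~C):
            × closes — contains both C and ~C.
      branch 1.2 (add F D, T ~E):
        T ((D <-> ~E) | ~C): β-rule — branch into T (D <-> ~E)  //  T ~C.
          branch 1.2.1 (add T (D <-> ~E)):
            T (D <-> ~E): β-rule — branch into T D, T ~E  //  F D, F ~E.
              branch 1.2.1.1 (add T D, T ~E):
                × closes — contains both D and ~D.
              branch 1.2.1.2 (add F D, F ~E):
                × closes — contains both E and ~E.
          branch 1.2.2 (add T ~C):
            × closes — contains both C and ~C.
  branch 2 (add T ~A):
    × closes — contains both A and ~A.
All 7 branches close.
Every branch closed, so the negation is unsatisfiable and the formula is valid.

Valid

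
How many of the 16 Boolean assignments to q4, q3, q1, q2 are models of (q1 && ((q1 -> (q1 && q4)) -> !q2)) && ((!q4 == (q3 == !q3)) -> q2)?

Initial set: {((q1 && ((q1 -> (q1 && q4)) -> !q2)) && ((!q4 == (q3 == !q3)) -> q2))}.
((q1 && ((q1 -> (q1 && q4)) -> !q2)) && ((!q4 == (q3 == !q3)) -> q2)): α-rule — add (q1 && ((q1 -> (q1 && q4)) -> !q2)), ((!q4 == (q3 == !q3)) -> q2).
(q1 && ((q1 -> (q1 && q4)) -> !q2)): α-rule — add q1, ((q1 -> (q1 && q4)) -> !q2).
((!q4 == (q3 == !q3)) -> q2): β-rule — branch into !(!q4 == (q3 == !q3))  //  q2.
  branch 1 (add !(!q4 == (q3 == !q3))):
    ((q1 -> (q1 && q4)) -> !q2): β-rule — branch into !(q1 -> (q1 && q4))  //  !q2.
      branch 1.1 (add !(q1 -> (q1 && q4))):
        !(q1 -> (q1 && q4)): α-rule — add q1, !(q1 && q4).
        !(!q4 == (q3 == !q3)): β-rule — branch into !q4, !(q3 == !q3)  //  !!q4, (q3 == !q3).
          branch 1.1.1 (add !q4, !(q3 == !q3)):
            !(q1 && q4): β-rule — branch into !q1  //  !q4.
              branch 1.1.1.1 (add !q1):
                × closes — contains both q1 and !q1.
              branch 1.1.1.2 (add !q4):
                !(q3 == !q3): β-rule — branch into q3, !!q3  //  !q3, !q3.
                  branch 1.1.1.2.1 (add q3, !!q3):
                    ○ open, literals {q1=true, q3=true, q4=false}.
                  branch 1.1.1.2.2 (add !q3, !q3):
                    ○ open, literals {q1=true, q3=false, q4=false}.
          branch 1.1.2 (add !!q4, (q3 == !q3)):
            !(q1 && q4): β-rule — branch into !q1  //  !q4.
              branch 1.1.2.1 (add !q1):
                × closes — contains both q1 and !q1.
              branch 1.1.2.2 (add !q4):
                × closes — contains both q4 and !q4.
      branch 1.2 (add !q2):
        !(!q4 == (q3 == !q3)): β-rule — branch into !q4, !(q3 == !q3)  //  !!q4, (q3 == !q3).
          branch 1.2.1 (add !q4, !(q3 == !q3)):
            !(q3 == !q3): β-rule — branch into q3, !!q3  //  !q3, !q3.
              branch 1.2.1.1 (add q3, !!q3):
                ○ open, literals {q1=true, q2=false, q3=true, q4=false}.
              branch 1.2.1.2 (add !q3, !q3):
                ○ open, literals {q1=true, q2=false, q3=false, q4=false}.
          branch 1.2.2 (add !!q4, (q3 == !q3)):
            (q3 == !q3): β-rule — branch into q3, !q3  //  !q3, !!q3.
              branch 1.2.2.1 (add q3, !q3):
                × closes — contains both q3 and !q3.
              branch 1.2.2.2 (add !q3, !!q3):
                × closes — contains both q3 and !q3.
  branch 2 (add q2):
    ((q1 -> (q1 && q4)) -> !q2): β-rule — branch into !(q1 -> (q1 && q4))  //  !q2.
      branch 2.1 (add !(q1 -> (q1 && q4))):
        !(q1 -> (q1 && q4)): α-rule — add q1, !(q1 && q4).
        !(q1 && q4): β-rule — branch into !q1  //  !q4.
          branch 2.1.1 (add !q1):
            × closes — contains both q1 and !q1.
          branch 2.1.2 (add !q4):
            ○ open, literals {q1=true, q2=true, q4=false}.
      branch 2.2 (add !q2):
        × closes — contains both q2 and !q2.
7 branches closed, 5 open.
Each open branch fixes some atoms; the unmentioned ones are free. Counting distinct full assignments: branch {q1=true, q3=true, q4=false} (q2) contributes 2 new; branch {q1=true, q3=false, q4=false} (q2) contributes 2 new; branch {q1=true, q2=false, q3=true, q4=false} (none free) contributes 0 new; branch {q1=true, q2=false, q3=false, q4=false} (none free) contributes 0 new; branch {q1=true, q2=true, q4=false} (q3) contributes 0 new. Total: 4.

4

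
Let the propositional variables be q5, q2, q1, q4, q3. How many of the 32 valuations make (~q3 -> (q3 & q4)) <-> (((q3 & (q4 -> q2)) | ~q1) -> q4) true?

Initial set: {((~q3 -> (q3 & q4)) <-> (((q3 & (q4 -> q2)) | ~q1) -> q4))}.
((~q3 -> (q3 & q4)) <-> (((q3 & (q4 -> q2)) | ~q1) -> q4)): β-rule — branch into (~q3 -> (q3 & q4)), (((q3 & (q4 -> q2)) | ~q1) -> q4)  //  ~(~q3 -> (q3 & q4)), ~(((q3 & (q4 -> q2)) | ~q1) -> q4).
  branch 1 (add (~q3 -> (q3 & q4)), (((q3 & (q4 -> q2)) | ~q1) -> q4)):
    (~q3 -> (q3 & q4)): β-rule — branch into ~~q3  //  (q3 & q4).
      branch 1.1 (add ~~q3):
        (((q3 & (q4 -> q2)) | ~q1) -> q4): β-rule — branch into ~((q3 & (q4 -> q2)) | ~q1)  //  q4.
          branch 1.1.1 (add ~((q3 & (q4 -> q2)) | ~q1)):
            ~((q3 & (q4 -> q2)) | ~q1): α-rule — add ~(q3 & (q4 -> q2)), ~~q1.
            ~(q3 & (q4 -> q2)): β-rule — branch into ~q3  //  ~(q4 -> q2).
              branch 1.1.1.1 (add ~q3):
                × closes — contains both q3 and ~q3.
              branch 1.1.1.2 (add ~(q4 -> q2)):
                ~(q4 -> q2): α-rule — add q4, ~q2.
                ○ open, literals {q1=T, q2=F, q3=T, q4=T}.
          branch 1.1.2 (add q4):
            ○ open, literals {q3=T, q4=T}.
      branch 1.2 (add (q3 & q4)):
        (q3 & q4): α-rule — add q3, q4.
        (((q3 & (q4 -> q2)) | ~q1) -> q4): β-rule — branch into ~((q3 & (q4 -> q2)) | ~q1)  //  q4.
          branch 1.2.1 (add ~((q3 & (q4 -> q2)) | ~q1)):
            ~((q3 & (q4 -> q2)) | ~q1): α-rule — add ~(q3 & (q4 -> q2)), ~~q1.
            ~(q3 & (q4 -> q2)): β-rule — branch into ~q3  //  ~(q4 -> q2).
              branch 1.2.1.1 (add ~q3):
                × closes — contains both q3 and ~q3.
              branch 1.2.1.2 (add ~(q4 -> q2)):
                ~(q4 -> q2): α-rule — add q4, ~q2.
                ○ open, literals {q1=T, q2=F, q3=T, q4=T}.
          branch 1.2.2 (add q4):
            ○ open, literals {q3=T, q4=T}.
  branch 2 (add ~(~q3 -> (q3 & q4)), ~(((q3 & (q4 -> q2)) | ~q1) -> q4)):
    ~(~q3 -> (q3 & q4)): α-rule — add ~q3, ~(q3 & q4).
    ~(((q3 & (q4 -> q2)) | ~q1) -> q4): α-rule — add ((q3 & (q4 -> q2)) | ~q1), ~q4.
    ~(q3 & q4): β-rule — branch into ~q3  //  ~q4.
      branch 2.1 (add ~q3):
        ((q3 & (q4 -> q2)) | ~q1): β-rule — branch into (q3 & (q4 -> q2))  //  ~q1.
          branch 2.1.1 (add (q3 & (q4 -> q2))):
            (q3 & (q4 -> q2)): α-rule — add q3, (q4 -> q2).
            × closes — contains both q3 and ~q3.
          branch 2.1.2 (add ~q1):
            ○ open, literals {q1=F, q3=F, q4=F}.
      branch 2.2 (add ~q4):
        ((q3 & (q4 -> q2)) | ~q1): β-rule — branch into (q3 & (q4 -> q2))  //  ~q1.
          branch 2.2.1 (add (q3 & (q4 -> q2))):
            (q3 & (q4 -> q2)): α-rule — add q3, (q4 -> q2).
            × closes — contains both q3 and ~q3.
          branch 2.2.2 (add ~q1):
            ○ open, literals {q1=F, q3=F, q4=F}.
4 branches closed, 6 open.
Each open branch fixes some atoms; the unmentioned ones are free. Counting distinct full assignments: branch {q1=T, q2=F, q3=T, q4=T} (q5) contributes 2 new; branch {q3=T, q4=T} (q5, q2, q1) contributes 6 new; branch {q1=T, q2=F, q3=T, q4=T} (q5) contributes 0 new; branch {q3=T, q4=T} (q5, q2, q1) contributes 0 new; branch {q1=F, q3=F, q4=F} (q5, q2) contributes 4 new; branch {q1=F, q3=F, q4=F} (q5, q2) contributes 0 new. Total: 12.

12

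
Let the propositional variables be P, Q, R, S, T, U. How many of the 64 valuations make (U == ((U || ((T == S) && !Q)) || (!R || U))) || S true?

54

Initial set: {((U == ((U || ((T == S) && !Q)) || (!R || U))) || S)}.
((U == ((U || ((T == S) && !Q)) || (!R || U))) || S): β-rule — branch into (U == ((U || ((T == S) && !Q)) || (!R || U)))  //  S.
  branch 1 (add (U == ((U || ((T == S) && !Q)) || (!R || U)))):
    (U == ((U || ((T == S) && !Q)) || (!R || U))): β-rule — branch into U, ((U || ((T == S) && !Q)) || (!R || U))  //  !U, !((U || ((T == S) && !Q)) || (!R || U)).
      branch 1.1 (add U, ((U || ((T == S) && !Q)) || (!R || U))):
        ((U || ((T == S) && !Q)) || (!R || U)): β-rule — branch into (U || ((T == S) && !Q))  //  (!R || U).
          branch 1.1.1 (add (U || ((T == S) && !Q))):
            (U || ((T == S) && !Q)): β-rule — branch into U  //  ((T == S) && !Q).
              branch 1.1.1.1 (add U):
                ○ open, literals {U=T}.
              branch 1.1.1.2 (add ((T == S) && !Q)):
                ((T == S) && !Q): α-rule — add (T == S), !Q.
                (T == S): β-rule — branch into T, S  //  !T, !S.
                  branch 1.1.1.2.1 (add T, S):
                    ○ open, literals {Q=F, S=T, T=T, U=T}.
                  branch 1.1.1.2.2 (add !T, !S):
                    ○ open, literals {Q=F, S=F, T=F, U=T}.
          branch 1.1.2 (add (!R || U)):
            (!R || U): β-rule — branch into !R  //  U.
              branch 1.1.2.1 (add !R):
                ○ open, literals {R=F, U=T}.
              branch 1.1.2.2 (add U):
                ○ open, literals {U=T}.
      branch 1.2 (add !U, !((U || ((T == S) && !Q)) || (!R || U))):
        !((U || ((T == S) && !Q)) || (!R || U)): α-rule — add !(U || ((T == S) && !Q)), !(!R || U).
        !(U || ((T == S) && !Q)): α-rule — add !U, !((T == S) && !Q).
        !(!R || U): α-rule — add !!R, !U.
        !((T == S) && !Q): β-rule — branch into !(T == S)  //  !!Q.
          branch 1.2.1 (add !(T == S)):
            !(T == S): β-rule — branch into T, !S  //  !T, S.
              branch 1.2.1.1 (add T, !S):
                ○ open, literals {R=T, S=F, T=T, U=F}.
              branch 1.2.1.2 (add !T, S):
                ○ open, literals {R=T, S=T, T=F, U=F}.
          branch 1.2.2 (add !!Q):
            ○ open, literals {Q=T, R=T, U=F}.
  branch 2 (add S):
    ○ open, literals {S=T}.
0 branches closed, 9 open.
Each open branch fixes some atoms; the unmentioned ones are free. Counting distinct full assignments: branch {U=T} (P, Q, R, S, T) contributes 32 new; branch {Q=F, S=T, T=T, U=T} (P, R) contributes 0 new; branch {Q=F, S=F, T=F, U=T} (P, R) contributes 0 new; branch {R=F, U=T} (P, Q, S, T) contributes 0 new; branch {U=T} (P, Q, R, S, T) contributes 0 new; branch {R=T, S=F, T=T, U=F} (P, Q) contributes 4 new; branch {R=T, S=T, T=F, U=F} (P, Q) contributes 4 new; branch {Q=T, R=T, U=F} (P, S, T) contributes 4 new; branch {S=T} (P, Q, R, T, U) contributes 10 new. Total: 54.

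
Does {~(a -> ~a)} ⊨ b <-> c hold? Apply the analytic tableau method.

No

Initial set: {~(a -> ~a); ~(b <-> c)}.
~(a -> ~a): α-rule — add a, ~~a.
~(b <-> c): β-rule — branch into b, ~c  //  ~b, c.
  branch 1 (add b, ~c):
    ○ open, literals {a=true, b=true, c=false}.
  branch 2 (add ~b, c):
    ○ open, literals {a=true, b=false, c=true}.
0 branches closed, 2 open.
An open branch gives a countermodel: a=true, b=true, c=false (unmentioned atoms arbitrary); the premises hold there but the conclusion fails.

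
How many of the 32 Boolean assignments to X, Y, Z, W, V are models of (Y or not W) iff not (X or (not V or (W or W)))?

12

Initial set: {T ((Y or not W) iff not (X or (not V or (W or W))))}.
T ((Y or not W) iff not (X or (not V or (W or W)))): β-rule — branch into T (Y or not W), T not (X or (not V or (W or W)))  //  F (Y or not W), F not (X or (not V or (W or W))).
  branch 1 (add T (Y or not W), T not (X or (not V or (W or W)))):
    T not (X or (not V or (W or W))): α-rule — add F X, F (not V or (W or W)).
    F (not V or (W or W)): α-rule — add F not V, F (W or W).
    F (W or W): α-rule — add F W, F W.
    T (Y or not W): β-rule — branch into T Y  //  T not W.
      branch 1.1 (add T Y):
        ○ open, literals {V=T, W=F, X=F, Y=T}.
      branch 1.2 (add T not W):
        ○ open, literals {V=T, W=F, X=F}.
  branch 2 (add F (Y or not W), F not (X or (not V or (W or W)))):
    F (Y or not W): α-rule — add F Y, F not W.
    F not (X or (not V or (W or W))): β-rule — branch into T X  //  T (not V or (W or W)).
      branch 2.1 (add T X):
        ○ open, literals {W=T, X=T, Y=F}.
      branch 2.2 (add T (not V or (W or W))):
        T (not V or (W or W)): β-rule — branch into T not V  //  T (W or W).
          branch 2.2.1 (add T not V):
            ○ open, literals {V=F, W=T, Y=F}.
          branch 2.2.2 (add T (W or W)):
            T (W or W): β-rule — branch into T W  //  T W.
              branch 2.2.2.1 (add T W):
                ○ open, literals {W=T, Y=F}.
              branch 2.2.2.2 (add T W):
                ○ open, literals {W=T, Y=F}.
0 branches closed, 6 open.
Each open branch fixes some atoms; the unmentioned ones are free. Counting distinct full assignments: branch {V=T, W=F, X=F, Y=T} (Z) contributes 2 new; branch {V=T, W=F, X=F} (Y, Z) contributes 2 new; branch {W=T, X=T, Y=F} (Z, V) contributes 4 new; branch {V=F, W=T, Y=F} (X, Z) contributes 2 new; branch {W=T, Y=F} (X, Z, V) contributes 2 new; branch {W=T, Y=F} (X, Z, V) contributes 0 new. Total: 12.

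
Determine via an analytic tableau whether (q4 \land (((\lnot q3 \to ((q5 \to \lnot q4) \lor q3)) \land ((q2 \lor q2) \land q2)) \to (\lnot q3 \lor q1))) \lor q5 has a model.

Initial set: {((q4 \land (((\lnot q3 \to ((q5 \to \lnot q4) \lor q3)) \land ((q2 \lor q2) \land q2)) \to (\lnot q3 \lor q1))) \lor q5)}.
((q4 \land (((\lnot q3 \to ((q5 \to \lnot q4) \lor q3)) \land ((q2 \lor q2) \land q2)) \to (\lnot q3 \lor q1))) \lor q5): β-rule — branch into (q4 \land (((\lnot q3 \to ((q5 \to \lnot q4) \lor q3)) \land ((q2 \lor q2) \land q2)) \to (\lnot q3 \lor q1)))  //  q5.
  branch 1 (add (q4 \land (((\lnot q3 \to ((q5 \to \lnot q4) \lor q3)) \land ((q2 \lor q2) \land q2)) \to (\lnot q3 \lor q1)))):
    (q4 \land (((\lnot q3 \to ((q5 \to \lnot q4) \lor q3)) \land ((q2 \lor q2) \land q2)) \to (\lnot q3 \lor q1))): α-rule — add q4, (((\lnot q3 \to ((q5 \to \lnot q4) \lor q3)) \land ((q2 \lor q2) \land q2)) \to (\lnot q3 \lor q1)).
    (((\lnot q3 \to ((q5 \to \lnot q4) \lor q3)) \land ((q2 \lor q2) \land q2)) \to (\lnot q3 \lor q1)): β-rule — branch into \lnot ((\lnot q3 \to ((q5 \to \lnot q4) \lor q3)) \land ((q2 \lor q2) \land q2))  //  (\lnot q3 \lor q1).
      branch 1.1 (add \lnot ((\lnot q3 \to ((q5 \to \lnot q4) \lor q3)) \land ((q2 \lor q2) \land q2))):
        \lnot ((\lnot q3 \to ((q5 \to \lnot q4) \lor q3)) \land ((q2 \lor q2) \land q2)): β-rule — branch into \lnot (\lnot q3 \to ((q5 \to \lnot q4) \lor q3))  //  \lnot ((q2 \lor q2) \land q2).
          branch 1.1.1 (add \lnot (\lnot q3 \to ((q5 \to \lnot q4) \lor q3))):
            \lnot (\lnot q3 \to ((q5 \to \lnot q4) \lor q3)): α-rule — add \lnot q3, \lnot ((q5 \to \lnot q4) \lor q3).
            \lnot ((q5 \to \lnot q4) \lor q3): α-rule — add \lnot (q5 \to \lnot q4), \lnot q3.
            \lnot (q5 \to \lnot q4): α-rule — add q5, \lnot \lnot q4.
            ○ open, literals {q3=false, q4=true, q5=true}.
          branch 1.1.2 (add \lnot ((q2 \lor q2) \land q2)):
            \lnot ((q2 \lor q2) \land q2): β-rule — branch into \lnot (q2 \lor q2)  //  \lnot q2.
              branch 1.1.2.1 (add \lnot (q2 \lor q2)):
                \lnot (q2 \lor q2): α-rule — add \lnot q2, \lnot q2.
                ○ open, literals {q2=false, q4=true}.
              branch 1.1.2.2 (add \lnot q2):
                ○ open, literals {q2=false, q4=true}.
      branch 1.2 (add (\lnot q3 \lor q1)):
        (\lnot q3 \lor q1): β-rule — branch into \lnot q3  //  q1.
          branch 1.2.1 (add \lnot q3):
            ○ open, literals {q3=false, q4=true}.
          branch 1.2.2 (add q1):
            ○ open, literals {q1=true, q4=true}.
  branch 2 (add q5):
    ○ open, literals {q5=true}.
0 branches closed, 6 open.
An open branch gives a satisfying assignment: q3=false, q4=true, q5=true.

Satisfiable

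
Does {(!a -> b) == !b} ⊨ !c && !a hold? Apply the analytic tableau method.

No

Initial set: {((!a -> b) == !b); !(!c && !a)}.
((!a -> b) == !b): β-rule — branch into (!a -> b), !b  //  !(!a -> b), !!b.
  branch 1 (add (!a -> b), !b):
    !(!c && !a): β-rule — branch into !!c  //  !!a.
      branch 1.1 (add !!c):
        (!a -> b): β-rule — branch into !!a  //  b.
          branch 1.1.1 (add !!a):
            ○ open, literals {a=true, b=false, c=true}.
          branch 1.1.2 (add b):
            × closes — contains both b and !b.
      branch 1.2 (add !!a):
        (!a -> b): β-rule — branch into !!a  //  b.
          branch 1.2.1 (add !!a):
            ○ open, literals {a=true, b=false}.
          branch 1.2.2 (add b):
            × closes — contains both b and !b.
  branch 2 (add !(!a -> b), !!b):
    !(!a -> b): α-rule — add !a, !b.
    × closes — contains both b and !b.
3 branches closed, 2 open.
An open branch gives a countermodel: a=true, b=false, c=true (unmentioned atoms arbitrary); the premises hold there but the conclusion fails.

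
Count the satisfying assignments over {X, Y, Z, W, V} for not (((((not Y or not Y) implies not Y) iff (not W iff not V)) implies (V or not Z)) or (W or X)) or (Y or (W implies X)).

Initial set: {(not (((((not Y or not Y) implies not Y) iff (not W iff not V)) implies (V or not Z)) or (W or X)) or (Y or (W implies X)))}.
(not (((((not Y or not Y) implies not Y) iff (not W iff not V)) implies (V or not Z)) or (W or X)) or (Y or (W implies X))): β-rule — branch into not (((((not Y or not Y) implies not Y) iff (not W iff not V)) implies (V or not Z)) or (W or X))  //  (Y or (W implies X)).
  branch 1 (add not (((((not Y or not Y) implies not Y) iff (not W iff not V)) implies (V or not Z)) or (W or X))):
    not (((((not Y or not Y) implies not Y) iff (not W iff not V)) implies (V or not Z)) or (W or X)): α-rule — add not ((((not Y or not Y) implies not Y) iff (not W iff not V)) implies (V or not Z)), not (W or X).
    not ((((not Y or not Y) implies not Y) iff (not W iff not V)) implies (V or not Z)): α-rule — add (((not Y or not Y) implies not Y) iff (not W iff not V)), not (V or not Z).
    not (W or X): α-rule — add not W, not X.
    not (V or not Z): α-rule — add not V, not not Z.
    (((not Y or not Y) implies not Y) iff (not W iff not V)): β-rule — branch into ((not Y or not Y) implies not Y), (not W iff not V)  //  not ((not Y or not Y) implies not Y), not (not W iff not V).
      branch 1.1 (add ((not Y or not Y) implies not Y), (not W iff not V)):
        ((not Y or not Y) implies not Y): β-rule — branch into not (not Y or not Y)  //  not Y.
          branch 1.1.1 (add not (not Y or not Y)):
            not (not Y or not Y): α-rule — add not not Y, not not Y.
            (not W iff not V): β-rule — branch into not W, not V  //  not not W, not not V.
              branch 1.1.1.1 (add not W, not V):
                ○ open, literals {V=0, W=0, X=0, Y=1, Z=1}.
              branch 1.1.1.2 (add not not W, not not V):
                × closes — contains both W and not W.
          branch 1.1.2 (add not Y):
            (not W iff not V): β-rule — branch into not W, not V  //  not not W, not not V.
              branch 1.1.2.1 (add not W, not V):
                ○ open, literals {V=0, W=0, X=0, Y=0, Z=1}.
              branch 1.1.2.2 (add not not W, not not V):
                × closes — contains both W and not W.
      branch 1.2 (add not ((not Y or not Y) implies not Y), not (not W iff not V)):
        not ((not Y or not Y) implies not Y): α-rule — add (not Y or not Y), not not Y.
        not (not W iff not V): β-rule — branch into not W, not not V  //  not not W, not V.
          branch 1.2.1 (add not W, not not V):
            × closes — contains both V and not V.
          branch 1.2.2 (add not not W, not V):
            × closes — contains both W and not W.
  branch 2 (add (Y or (W implies X))):
    (Y or (W implies X)): β-rule — branch into Y  //  (W implies X).
      branch 2.1 (add Y):
        ○ open, literals {Y=1}.
      branch 2.2 (add (W implies X)):
        (W implies X): β-rule — branch into not W  //  X.
          branch 2.2.1 (add not W):
            ○ open, literals {W=0}.
          branch 2.2.2 (add X):
            ○ open, literals {X=1}.
4 branches closed, 5 open.
Each open branch fixes some atoms; the unmentioned ones are free. Counting distinct full assignments: branch {V=0, W=0, X=0, Y=1, Z=1} (none free) contributes 1 new; branch {V=0, W=0, X=0, Y=0, Z=1} (none free) contributes 1 new; branch {Y=1} (X, Z, W, V) contributes 15 new; branch {W=0} (X, Y, Z, V) contributes 7 new; branch {X=1} (Y, Z, W, V) contributes 4 new. Total: 28.

28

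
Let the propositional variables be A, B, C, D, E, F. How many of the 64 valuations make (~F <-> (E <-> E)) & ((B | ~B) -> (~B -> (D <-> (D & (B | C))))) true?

Initial set: {((~F <-> (E <-> E)) & ((B | ~B) -> (~B -> (D <-> (D & (B | C))))))}.
((~F <-> (E <-> E)) & ((B | ~B) -> (~B -> (D <-> (D & (B | C)))))): α-rule — add (~F <-> (E <-> E)), ((B | ~B) -> (~B -> (D <-> (D & (B | C))))).
(~F <-> (E <-> E)): β-rule — branch into ~F, (E <-> E)  //  ~~F, ~(E <-> E).
  branch 1 (add ~F, (E <-> E)):
    ((B | ~B) -> (~B -> (D <-> (D & (B | C))))): β-rule — branch into ~(B | ~B)  //  (~B -> (D <-> (D & (B | C)))).
      branch 1.1 (add ~(B | ~B)):
        ~(B | ~B): α-rule — add ~B, ~~B.
        × closes — contains both B and ~B.
      branch 1.2 (add (~B -> (D <-> (D & (B | C))))):
        (E <-> E): β-rule — branch into E, E  //  ~E, ~E.
          branch 1.2.1 (add E, E):
            (~B -> (D <-> (D & (B | C)))): β-rule — branch into ~~B  //  (D <-> (D & (B | C))).
              branch 1.2.1.1 (add ~~B):
                ○ open, literals {B=true, E=true, F=false}.
              branch 1.2.1.2 (add (D <-> (D & (B | C)))):
                (D <-> (D & (B | C))): β-rule — branch into D, (D & (B | C))  //  ~D, ~(D & (B | C)).
                  branch 1.2.1.2.1 (add D, (D & (B | C))):
                    (D & (B | C)): α-rule — add D, (B | C).
                    (B | C): β-rule — branch into B  //  C.
                      branch 1.2.1.2.1.1 (add B):
                        ○ open, literals {B=true, D=true, E=true, F=false}.
                      branch 1.2.1.2.1.2 (add C):
                        ○ open, literals {C=true, D=true, E=true, F=false}.
                  branch 1.2.1.2.2 (add ~D, ~(D & (B | C))):
                    ~(D & (B | C)): β-rule — branch into ~D  //  ~(B | C).
                      branch 1.2.1.2.2.1 (add ~D):
                        ○ open, literals {D=false, E=true, F=false}.
                      branch 1.2.1.2.2.2 (add ~(B | C)):
                        ~(B | C): α-rule — add ~B, ~C.
                        ○ open, literals {B=false, C=false, D=false, E=true, F=false}.
          branch 1.2.2 (add ~E, ~E):
            (~B -> (D <-> (D & (B | C)))): β-rule — branch into ~~B  //  (D <-> (D & (B | C))).
              branch 1.2.2.1 (add ~~B):
                ○ open, literals {B=true, E=false, F=false}.
              branch 1.2.2.2 (add (D <-> (D & (B | C)))):
                (D <-> (D & (B | C))): β-rule — branch into D, (D & (B | C))  //  ~D, ~(D & (B | C)).
                  branch 1.2.2.2.1 (add D, (D & (B | C))):
                    (D & (B | C)): α-rule — add D, (B | C).
                    (B | C): β-rule — branch into B  //  C.
                      branch 1.2.2.2.1.1 (add B):
                        ○ open, literals {B=true, D=true, E=false, F=false}.
                      branch 1.2.2.2.1.2 (add C):
                        ○ open, literals {C=true, D=true, E=false, F=false}.
                  branch 1.2.2.2.2 (add ~D, ~(D & (B | C))):
                    ~(D & (B | C)): β-rule — branch into ~D  //  ~(B | C).
                      branch 1.2.2.2.2.1 (add ~D):
                        ○ open, literals {D=false, E=false, F=false}.
                      branch 1.2.2.2.2.2 (add ~(B | C)):
                        ~(B | C): α-rule — add ~B, ~C.
                        ○ open, literals {B=false, C=false, D=false, E=false, F=false}.
  branch 2 (add ~~F, ~(E <-> E)):
    ((B | ~B) -> (~B -> (D <-> (D & (B | C))))): β-rule — branch into ~(B | ~B)  //  (~B -> (D <-> (D & (B | C)))).
      branch 2.1 (add ~(B | ~B)):
        ~(B | ~B): α-rule — add ~B, ~~B.
        × closes — contains both B and ~B.
      branch 2.2 (add (~B -> (D <-> (D & (B | C))))):
        ~(E <-> E): β-rule — branch into E, ~E  //  ~E, E.
          branch 2.2.1 (add E, ~E):
            × closes — contains both E and ~E.
          branch 2.2.2 (add ~E, E):
            × closes — contains both E and ~E.
4 branches closed, 10 open.
Each open branch fixes some atoms; the unmentioned ones are free. Counting distinct full assignments: branch {B=true, E=true, F=false} (A, C, D) contributes 8 new; branch {B=true, D=true, E=true, F=false} (A, C) contributes 0 new; branch {C=true, D=true, E=true, F=false} (A, B) contributes 2 new; branch {D=false, E=true, F=false} (A, B, C) contributes 4 new; branch {B=false, C=false, D=false, E=true, F=false} (A) contributes 0 new; branch {B=true, E=false, F=false} (A, C, D) contributes 8 new; branch {B=true, D=true, E=false, F=false} (A, C) contributes 0 new; branch {C=true, D=true, E=false, F=false} (A, B) contributes 2 new; branch {D=false, E=false, F=false} (A, B, C) contributes 4 new; branch {B=false, C=false, D=false, E=false, F=false} (A) contributes 0 new. Total: 28.

28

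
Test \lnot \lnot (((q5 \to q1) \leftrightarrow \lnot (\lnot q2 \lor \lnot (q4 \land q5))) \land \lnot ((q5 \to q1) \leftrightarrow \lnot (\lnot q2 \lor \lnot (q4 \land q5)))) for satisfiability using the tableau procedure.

Initial set: {\lnot \lnot (((q5 \to q1) \leftrightarrow \lnot (\lnot q2 \lor \lnot (q4 \land q5))) \land \lnot ((q5 \to q1) \leftrightarrow \lnot (\lnot q2 \lor \lnot (q4 \land q5))))}.
\lnot \lnot (((q5 \to q1) \leftrightarrow \lnot (\lnot q2 \lor \lnot (q4 \land q5))) \land \lnot ((q5 \to q1) \leftrightarrow \lnot (\lnot q2 \lor \lnot (q4 \land q5)))): drop double negation, giving (((q5 \to q1) \leftrightarrow \lnot (\lnot q2 \lor \lnot (q4 \land q5))) \land \lnot ((q5 \to q1) \leftrightarrow \lnot (\lnot q2 \lor \lnot (q4 \land q5)))).
(((q5 \to q1) \leftrightarrow \lnot (\lnot q2 \lor \lnot (q4 \land q5))) \land \lnot ((q5 \to q1) \leftrightarrow \lnot (\lnot q2 \lor \lnot (q4 \land q5)))): α-rule — add ((q5 \to q1) \leftrightarrow \lnot (\lnot q2 \lor \lnot (q4 \land q5))), \lnot ((q5 \to q1) \leftrightarrow \lnot (\lnot q2 \lor \lnot (q4 \land q5))).
((q5 \to q1) \leftrightarrow \lnot (\lnot q2 \lor \lnot (q4 \land q5))): β-rule — branch into (q5 \to q1), \lnot (\lnot q2 \lor \lnot (q4 \land q5))  //  \lnot (q5 \to q1), \lnot \lnot (\lnot q2 \lor \lnot (q4 \land q5)).
  branch 1 (add (q5 \to q1), \lnot (\lnot q2 \lor \lnot (q4 \land q5))):
    \lnot (\lnot q2 \lor \lnot (q4 \land q5)): α-rule — add \lnot \lnot q2, \lnot \lnot (q4 \land q5).
    \lnot \lnot (q4 \land q5): α-rule — add q4, q5.
    \lnot ((q5 \to q1) \leftrightarrow \lnot (\lnot q2 \lor \lnot (q4 \land q5))): β-rule — branch into (q5 \to q1), \lnot \lnot (\lnot q2 \lor \lnot (q4 \land q5))  //  \lnot (q5 \to q1), \lnot (\lnot q2 \lor \lnot (q4 \land q5)).
      branch 1.1 (add (q5 \to q1), \lnot \lnot (\lnot q2 \lor \lnot (q4 \land q5))):
        (q5 \to q1): β-rule — branch into \lnot q5  //  q1.
          branch 1.1.1 (add \lnot q5):
            × closes — contains both q5 and \lnot q5.
          branch 1.1.2 (add q1):
            (q5 \to q1): β-rule — branch into \lnot q5  //  q1.
              branch 1.1.2.1 (add \lnot q5):
                × closes — contains both q5 and \lnot q5.
              branch 1.1.2.2 (add q1):
                \lnot \lnot (\lnot q2 \lor \lnot (q4 \land q5)): β-rule — branch into \lnot q2  //  \lnot (q4 \land q5).
                  branch 1.1.2.2.1 (add \lnot q2):
                    × closes — contains both q2 and \lnot q2.
                  branch 1.1.2.2.2 (add \lnot (q4 \land q5)):
                    \lnot (q4 \land q5): β-rule — branch into \lnot q4  //  \lnot q5.
                      branch 1.1.2.2.2.1 (add \lnot q4):
                        × closes — contains both q4 and \lnot q4.
                      branch 1.1.2.2.2.2 (add \lnot q5):
                        × closes — contains both q5 and \lnot q5.
      branch 1.2 (add \lnot (q5 \to q1), \lnot (\lnot q2 \lor \lnot (q4 \land q5))):
        \lnot (q5 \to q1): α-rule — add q5, \lnot q1.
        \lnot (\lnot q2 \lor \lnot (q4 \land q5)): α-rule — add \lnot \lnot q2, \lnot \lnot (q4 \land q5).
        \lnot \lnot (q4 \land q5): α-rule — add q4, q5.
        (q5 \to q1): β-rule — branch into \lnot q5  //  q1.
          branch 1.2.1 (add \lnot q5):
            × closes — contains both q5 and \lnot q5.
          branch 1.2.2 (add q1):
            × closes — contains both q1 and \lnot q1.
  branch 2 (add \lnot (q5 \to q1), \lnot \lnot (\lnot q2 \lor \lnot (q4 \land q5))):
    \lnot (q5 \to q1): α-rule — add q5, \lnot q1.
    \lnot ((q5 \to q1) \leftrightarrow \lnot (\lnot q2 \lor \lnot (q4 \land q5))): β-rule — branch into (q5 \to q1), \lnot \lnot (\lnot q2 \lor \lnot (q4 \land q5))  //  \lnot (q5 \to q1), \lnot (\lnot q2 \lor \lnot (q4 \land q5)).
      branch 2.1 (add (q5 \to q1), \lnot \lnot (\lnot q2 \lor \lnot (q4 \land q5))):
        \lnot \lnot (\lnot q2 \lor \lnot (q4 \land q5)): β-rule — branch into \lnot q2  //  \lnot (q4 \land q5).
          branch 2.1.1 (add \lnot q2):
            (q5 \to q1): β-rule — branch into \lnot q5  //  q1.
              branch 2.1.1.1 (add \lnot q5):
                × closes — contains both q5 and \lnot q5.
              branch 2.1.1.2 (add q1):
                × closes — contains both q1 and \lnot q1.
          branch 2.1.2 (add \lnot (q4 \land q5)):
            (q5 \to q1): β-rule — branch into \lnot q5  //  q1.
              branch 2.1.2.1 (add \lnot q5):
                × closes — contains both q5 and \lnot q5.
              branch 2.1.2.2 (add q1):
                × closes — contains both q1 and \lnot q1.
      branch 2.2 (add \lnot (q5 \to q1), \lnot (\lnot q2 \lor \lnot (q4 \land q5))):
        \lnot (q5 \to q1): α-rule — add q5, \lnot q1.
        \lnot (\lnot q2 \lor \lnot (q4 \land q5)): α-rule — add \lnot \lnot q2, \lnot \lnot (q4 \land q5).
        \lnot \lnot (q4 \land q5): α-rule — add q4, q5.
        \lnot \lnot (\lnot q2 \lor \lnot (q4 \land q5)): β-rule — branch into \lnot q2  //  \lnot (q4 \land q5).
          branch 2.2.1 (add \lnot q2):
            × closes — contains both q2 and \lnot q2.
          branch 2.2.2 (add \lnot (q4 \land q5)):
            \lnot (q4 \land q5): β-rule — branch into \lnot q4  //  \lnot q5.
              branch 2.2.2.1 (add \lnot q4):
                × closes — contains both q4 and \lnot q4.
              branch 2.2.2.2 (add \lnot q5):
                × closes — contains both q5 and \lnot q5.
All 14 branches close.
Every branch closed; the formula is unsatisfiable.

Unsatisfiable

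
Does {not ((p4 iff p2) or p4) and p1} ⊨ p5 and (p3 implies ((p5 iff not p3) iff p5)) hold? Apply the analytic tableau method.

No

Initial set: {(not ((p4 iff p2) or p4) and p1); not (p5 and (p3 implies ((p5 iff not p3) iff p5)))}.
(not ((p4 iff p2) or p4) and p1): α-rule — add not ((p4 iff p2) or p4), p1.
not ((p4 iff p2) or p4): α-rule — add not (p4 iff p2), not p4.
not (p5 and (p3 implies ((p5 iff not p3) iff p5))): β-rule — branch into not p5  //  not (p3 implies ((p5 iff not p3) iff p5)).
  branch 1 (add not p5):
    not (p4 iff p2): β-rule — branch into p4, not p2  //  not p4, p2.
      branch 1.1 (add p4, not p2):
        × closes — contains both p4 and not p4.
      branch 1.2 (add not p4, p2):
        ○ open, literals {p1=T, p2=T, p4=F, p5=F}.
  branch 2 (add not (p3 implies ((p5 iff not p3) iff p5))):
    not (p3 implies ((p5 iff not p3) iff p5)): α-rule — add p3, not ((p5 iff not p3) iff p5).
    not (p4 iff p2): β-rule — branch into p4, not p2  //  not p4, p2.
      branch 2.1 (add p4, not p2):
        × closes — contains both p4 and not p4.
      branch 2.2 (add not p4, p2):
        not ((p5 iff not p3) iff p5): β-rule — branch into (p5 iff not p3), not p5  //  not (p5 iff not p3), p5.
          branch 2.2.1 (add (p5 iff not p3), not p5):
            (p5 iff not p3): β-rule — branch into p5, not p3  //  not p5, not not p3.
              branch 2.2.1.1 (add p5, not p3):
                × closes — contains both p5 and not p5.
              branch 2.2.1.2 (add not p5, not not p3):
                ○ open, literals {p1=T, p2=T, p3=T, p4=F, p5=F}.
          branch 2.2.2 (add not (p5 iff not p3), p5):
            not (p5 iff not p3): β-rule — branch into p5, not not p3  //  not p5, not p3.
              branch 2.2.2.1 (add p5, not not p3):
                ○ open, literals {p1=T, p2=T, p3=T, p4=F, p5=T}.
              branch 2.2.2.2 (add not p5, not p3):
                × closes — contains both p5 and not p5.
4 branches closed, 3 open.
An open branch gives a countermodel: p1=T, p2=T, p4=F, p5=F (unmentioned atoms arbitrary); the premises hold there but the conclusion fails.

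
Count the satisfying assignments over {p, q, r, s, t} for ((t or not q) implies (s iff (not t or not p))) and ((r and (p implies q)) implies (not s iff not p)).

14

Initial set: {(((t or not q) implies (s iff (not t or not p))) and ((r and (p implies q)) implies (not s iff not p)))}.
(((t or not q) implies (s iff (not t or not p))) and ((r and (p implies q)) implies (not s iff not p))): α-rule — add ((t or not q) implies (s iff (not t or not p))), ((r and (p implies q)) implies (not s iff not p)).
((t or not q) implies (s iff (not t or not p))): β-rule — branch into not (t or not q)  //  (s iff (not t or not p)).
  branch 1 (add not (t or not q)):
    not (t or not q): α-rule — add not t, not not q.
    ((r and (p implies q)) implies (not s iff not p)): β-rule — branch into not (r and (p implies q))  //  (not s iff not p).
      branch 1.1 (add not (r and (p implies q))):
        not (r and (p implies q)): β-rule — branch into not r  //  not (p implies q).
          branch 1.1.1 (add not r):
            ○ open, literals {q=1, r=0, t=0}.
          branch 1.1.2 (add not (p implies q)):
            not (p implies q): α-rule — add p, not q.
            × closes — contains both q and not q.
      branch 1.2 (add (not s iff not p)):
        (not s iff not p): β-rule — branch into not s, not p  //  not not s, not not p.
          branch 1.2.1 (add not s, not p):
            ○ open, literals {p=0, q=1, s=0, t=0}.
          branch 1.2.2 (add not not s, not not p):
            ○ open, literals {p=1, q=1, s=1, t=0}.
  branch 2 (add (s iff (not t or not p))):
    ((r and (p implies q)) implies (not s iff not p)): β-rule — branch into not (r and (p implies q))  //  (not s iff not p).
      branch 2.1 (add not (r and (p implies q))):
        (s iff (not t or not p)): β-rule — branch into s, (not t or not p)  //  not s, not (not t or not p).
          branch 2.1.1 (add s, (not t or not p)):
            not (r and (p implies q)): β-rule — branch into not r  //  not (p implies q).
              branch 2.1.1.1 (add not r):
                (not t or not p): β-rule — branch into not t  //  not p.
                  branch 2.1.1.1.1 (add not t):
                    ○ open, literals {r=0, s=1, t=0}.
                  branch 2.1.1.1.2 (add not p):
                    ○ open, literals {p=0, r=0, s=1}.
              branch 2.1.1.2 (add not (p implies q)):
                not (p implies q): α-rule — add p, not q.
                (not t or not p): β-rule — branch into not t  //  not p.
                  branch 2.1.1.2.1 (add not t):
                    ○ open, literals {p=1, q=0, s=1, t=0}.
                  branch 2.1.1.2.2 (add not p):
                    × closes — contains both p and not p.
          branch 2.1.2 (add not s, not (not t or not p)):
            not (not t or not p): α-rule — add not not t, not not p.
            not (r and (p implies q)): β-rule — branch into not r  //  not (p implies q).
              branch 2.1.2.1 (add not r):
                ○ open, literals {p=1, r=0, s=0, t=1}.
              branch 2.1.2.2 (add not (p implies q)):
                not (p implies q): α-rule — add p, not q.
                ○ open, literals {p=1, q=0, s=0, t=1}.
      branch 2.2 (add (not s iff not p)):
        (s iff (not t or not p)): β-rule — branch into s, (not t or not p)  //  not s, not (not t or not p).
          branch 2.2.1 (add s, (not t or not p)):
            (not s iff not p): β-rule — branch into not s, not p  //  not not s, not not p.
              branch 2.2.1.1 (add not s, not p):
                × closes — contains both s and not s.
              branch 2.2.1.2 (add not not s, not not p):
                (not t or not p): β-rule — branch into not t  //  not p.
                  branch 2.2.1.2.1 (add not t):
                    ○ open, literals {p=1, s=1, t=0}.
                  branch 2.2.1.2.2 (add not p):
                    × closes — contains both p and not p.
          branch 2.2.2 (add not s, not (not t or not p)):
            not (not t or not p): α-rule — add not not t, not not p.
            (not s iff not p): β-rule — branch into not s, not p  //  not not s, not not p.
              branch 2.2.2.1 (add not s, not p):
                × closes — contains both p and not p.
              branch 2.2.2.2 (add not not s, not not p):
                × closes — contains both s and not s.
6 branches closed, 9 open.
Each open branch fixes some atoms; the unmentioned ones are free. Counting distinct full assignments: branch {q=1, r=0, t=0} (p, s) contributes 4 new; branch {p=0, q=1, s=0, t=0} (r) contributes 1 new; branch {p=1, q=1, s=1, t=0} (r) contributes 1 new; branch {r=0, s=1, t=0} (p, q) contributes 2 new; branch {p=0, r=0, s=1} (q, t) contributes 2 new; branch {p=1, q=0, s=1, t=0} (r) contributes 1 new; branch {p=1, r=0, s=0, t=1} (q) contributes 2 new; branch {p=1, q=0, s=0, t=1} (r) contributes 1 new; branch {p=1, s=1, t=0} (q, r) contributes 0 new. Total: 14.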